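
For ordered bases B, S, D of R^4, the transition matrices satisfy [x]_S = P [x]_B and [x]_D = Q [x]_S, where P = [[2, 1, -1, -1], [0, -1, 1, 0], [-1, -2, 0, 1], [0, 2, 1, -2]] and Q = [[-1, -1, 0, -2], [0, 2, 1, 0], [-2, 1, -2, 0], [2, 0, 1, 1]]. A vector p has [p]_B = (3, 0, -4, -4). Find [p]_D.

Composing the changes, [p]_D = Q P [p]_B.
Q P = [[-2, -4, -2, 5], [-1, -4, 2, 1], [-2, 1, 3, 0], [3, 2, -1, -3]]; applying this to (3, 0, -4, -4) gives (-18, -15, -18, 25).

(-18, -15, -18, 25)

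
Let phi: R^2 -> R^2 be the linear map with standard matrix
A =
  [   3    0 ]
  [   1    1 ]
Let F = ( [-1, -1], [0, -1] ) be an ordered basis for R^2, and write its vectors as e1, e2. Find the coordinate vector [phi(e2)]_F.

Compute phi(e2) = A e2 = [0, -1] in standard coordinates.
Then write this in F-coordinates: solve for y in y_1 e1 + y_2 e2 = [0, -1].
This gives y = [0, 1], which is column 2 of [phi]_F.

[0, 1]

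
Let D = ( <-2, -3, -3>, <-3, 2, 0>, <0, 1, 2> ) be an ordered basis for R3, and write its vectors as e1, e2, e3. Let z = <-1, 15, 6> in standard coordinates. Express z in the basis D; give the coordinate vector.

<-4, 3, -3>

Write z = c_1 e1 + ... + c_3 e3 and solve for the c_i.
Row-reducing the augmented matrix [M | z] gives c = (-4, 3, -3).
Check: -4e1 + 3e2 - 3e3 = <-1, 15, 6>.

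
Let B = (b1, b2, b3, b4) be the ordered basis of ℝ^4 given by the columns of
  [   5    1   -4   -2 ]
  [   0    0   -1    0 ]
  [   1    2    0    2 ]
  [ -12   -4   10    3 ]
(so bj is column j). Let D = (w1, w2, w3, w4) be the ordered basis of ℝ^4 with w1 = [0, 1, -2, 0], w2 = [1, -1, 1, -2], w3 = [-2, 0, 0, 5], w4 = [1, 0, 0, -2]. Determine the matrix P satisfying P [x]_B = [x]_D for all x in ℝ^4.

[[-1, -2, 1, -2], [-1, -2, 2, -2], [-2, -2, 2, -1], [2, -1, -2, -2]]

Take x = bj: its B-coordinates are the j-th standard unit vector, so P e_j — column j of P — equals [bj]_D.
b1 = -w1 - w2 - 2w3 + 2w4, giving column 1 = [-1, -1, -2, 2]; repeating for each j gives P = [[-1, -2, 1, -2], [-1, -2, 2, -2], [-2, -2, 2, -1], [2, -1, -2, -2]].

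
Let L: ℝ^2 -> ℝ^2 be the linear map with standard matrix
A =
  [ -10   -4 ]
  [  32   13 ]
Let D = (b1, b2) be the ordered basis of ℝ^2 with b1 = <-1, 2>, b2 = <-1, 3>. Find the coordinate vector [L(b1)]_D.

<0, -2>

Compute L(b1) = A b1 = <2, -6> in standard coordinates.
Then write this in D-coordinates: solve for y in y_1 b1 + y_2 b2 = <2, -6>.
This gives y = <0, -2>, which is column 1 of [L]_D.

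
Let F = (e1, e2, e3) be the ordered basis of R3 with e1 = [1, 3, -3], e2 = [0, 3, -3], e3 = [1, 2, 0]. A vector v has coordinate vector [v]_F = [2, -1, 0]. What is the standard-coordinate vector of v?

[2, 3, -3]

v = M [v]_F, where M has columns e1, ..., e3.
Carrying out the matrix-vector product, v = [2, 3, -3].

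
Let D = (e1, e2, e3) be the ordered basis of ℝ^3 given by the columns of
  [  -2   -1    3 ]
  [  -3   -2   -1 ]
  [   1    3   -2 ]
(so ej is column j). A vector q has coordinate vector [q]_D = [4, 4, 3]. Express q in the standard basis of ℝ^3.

[-3, -23, 10]

The coordinates say q = 4e1 + 4e2 + 3e3; adding the scaled basis vectors gives [-3, -23, 10].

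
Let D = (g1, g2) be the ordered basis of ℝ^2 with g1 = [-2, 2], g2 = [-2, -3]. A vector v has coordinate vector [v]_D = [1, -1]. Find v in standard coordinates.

[0, 5]

v = M [v]_D, where M has columns g1, g2.
Carrying out the matrix-vector product, v = [0, 5].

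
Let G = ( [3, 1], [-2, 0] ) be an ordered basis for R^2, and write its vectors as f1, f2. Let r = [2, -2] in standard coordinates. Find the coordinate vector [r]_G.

[-2, -4]

We seek scalars with c_1 f1 + c_2 f2 = r; equivalently solve M c = r where the columns of M are f1, f2.
System: 3c_1 - 2c_2 = 2, c_1 + 0c_2 = -2; solving gives c_1 = -2, c_2 = -4.
Check: -2f1 - 4f2 = [2, -2].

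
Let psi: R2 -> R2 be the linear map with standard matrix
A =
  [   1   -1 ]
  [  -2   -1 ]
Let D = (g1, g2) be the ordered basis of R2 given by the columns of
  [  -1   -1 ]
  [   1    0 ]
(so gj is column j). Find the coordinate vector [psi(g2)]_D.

<2, -1>

Compute psi(g2) = A g2 = <-1, 2> in standard coordinates.
Then write this in D-coordinates: solve for y in y_1 g1 + y_2 g2 = <-1, 2>.
This gives y = <2, -1>, which is column 2 of [psi]_D.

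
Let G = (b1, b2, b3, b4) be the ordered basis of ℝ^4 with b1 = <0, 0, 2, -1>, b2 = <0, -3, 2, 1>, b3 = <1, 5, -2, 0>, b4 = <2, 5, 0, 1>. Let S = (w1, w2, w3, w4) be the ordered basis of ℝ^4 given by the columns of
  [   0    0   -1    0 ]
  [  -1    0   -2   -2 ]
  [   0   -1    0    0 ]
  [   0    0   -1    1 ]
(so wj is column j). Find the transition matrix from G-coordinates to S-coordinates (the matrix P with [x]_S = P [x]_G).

[[2, 1, -1, 1], [-2, -2, 2, 0], [0, 0, -1, -2], [-1, 1, -1, -1]]

Let M have columns bj and N have columns wj. Then for every x, N [x]_S = x = M [x]_G, so P = N^(-1) M.
Since det N = -1, N^(-1) has integer entries; multiplying gives P = [[2, 1, -1, 1], [-2, -2, 2, 0], [0, 0, -1, -2], [-1, 1, -1, -1]].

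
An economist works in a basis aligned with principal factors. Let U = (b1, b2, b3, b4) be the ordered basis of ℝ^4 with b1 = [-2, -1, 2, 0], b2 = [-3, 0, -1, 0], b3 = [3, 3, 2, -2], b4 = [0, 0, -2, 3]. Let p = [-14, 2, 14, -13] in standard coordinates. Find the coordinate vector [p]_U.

[4, 4, 2, -3]

We seek scalars with c_1 b1 + ... + c_4 b4 = p; equivalently solve M c = p where the columns of M are b1, ..., b4.
Row-reducing the augmented matrix [M | p] gives c = (4, 4, 2, -3).
Check: 4b1 + 4b2 + 2b3 - 3b4 = [-14, 2, 14, -13].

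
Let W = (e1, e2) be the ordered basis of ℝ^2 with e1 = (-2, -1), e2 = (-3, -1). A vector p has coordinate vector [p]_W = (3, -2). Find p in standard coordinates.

(0, -1)

p = M [p]_W, where M has columns e1, e2.
Carrying out the matrix-vector product, p = (0, -1).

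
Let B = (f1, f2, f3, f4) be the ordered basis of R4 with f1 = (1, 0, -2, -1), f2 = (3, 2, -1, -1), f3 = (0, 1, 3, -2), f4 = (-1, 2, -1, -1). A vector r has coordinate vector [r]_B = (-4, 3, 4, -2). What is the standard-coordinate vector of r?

By definition r = -4f1 + 3f2 + 4f3 - 2f4.
Summing componentwise gives (7, 6, 19, -5).

(7, 6, 19, -5)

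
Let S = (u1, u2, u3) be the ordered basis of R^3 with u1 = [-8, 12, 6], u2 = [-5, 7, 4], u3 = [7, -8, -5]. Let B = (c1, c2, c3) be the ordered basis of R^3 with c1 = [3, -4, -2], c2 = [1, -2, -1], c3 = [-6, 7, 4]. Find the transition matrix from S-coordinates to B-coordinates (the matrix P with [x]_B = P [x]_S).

Column j of P is [uj]_B, since P maps S-coordinates to B-coordinates.
Expressing u1 in B: u1 = -2c1 - 2c2 + 0·c3, so column 1 of P is [-2, -2, 0].
Doing the same for each uj gives P = [[-2, 1, -2], [-2, -2, 1], [0, 1, -2]].

[[-2, 1, -2], [-2, -2, 1], [0, 1, -2]]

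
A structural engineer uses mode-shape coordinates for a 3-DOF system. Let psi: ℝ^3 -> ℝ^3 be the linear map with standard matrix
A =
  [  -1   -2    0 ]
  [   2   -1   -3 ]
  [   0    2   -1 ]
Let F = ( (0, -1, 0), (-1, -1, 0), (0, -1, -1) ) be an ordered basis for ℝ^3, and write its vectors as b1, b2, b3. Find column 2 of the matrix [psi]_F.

(2, -3, 2)

Column 2 of [psi]_F is the F-coordinate vector of psi(b2).
In standard coordinates psi(b2) = A b2 = (3, -1, -2).
Converting to F: (3, -1, -2) = 2b1 - 3b2 + 2b3, so the coordinate vector is (2, -3, 2).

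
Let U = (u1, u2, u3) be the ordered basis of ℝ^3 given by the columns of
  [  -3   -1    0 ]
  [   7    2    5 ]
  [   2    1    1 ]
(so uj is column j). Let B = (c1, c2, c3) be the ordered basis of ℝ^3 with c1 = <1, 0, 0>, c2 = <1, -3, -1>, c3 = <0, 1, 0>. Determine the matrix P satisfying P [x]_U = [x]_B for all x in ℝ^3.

[[-1, 0, 1], [-2, -1, -1], [1, -1, 2]]

Let M have columns uj and N have columns cj. Then for every x, N [x]_B = x = M [x]_U, so P = N^(-1) M.
Since det N = 1, N^(-1) has integer entries; multiplying gives P = [[-1, 0, 1], [-2, -1, -1], [1, -1, 2]].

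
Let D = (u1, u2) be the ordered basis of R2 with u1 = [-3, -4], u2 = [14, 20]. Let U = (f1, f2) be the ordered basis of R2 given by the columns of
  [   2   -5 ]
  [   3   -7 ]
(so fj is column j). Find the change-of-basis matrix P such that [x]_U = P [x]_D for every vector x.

[[1, 2], [1, -2]]

Column j of P is [uj]_U, since P maps D-coordinates to U-coordinates.
Expressing u1 in U: u1 = f1 + f2, so column 1 of P is [1, 1].
Doing the same for each uj gives P = [[1, 2], [1, -2]].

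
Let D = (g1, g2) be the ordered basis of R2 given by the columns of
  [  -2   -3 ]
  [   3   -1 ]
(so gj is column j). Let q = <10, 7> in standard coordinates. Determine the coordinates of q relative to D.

<1, -4>

[q]_D is the unique c with M c = q, where M has columns g1, g2.
System: -2c_1 - 3c_2 = 10, 3c_1 - c_2 = 7; solving gives c_1 = 1, c_2 = -4.
Check: g1 - 4g2 = <10, 7>.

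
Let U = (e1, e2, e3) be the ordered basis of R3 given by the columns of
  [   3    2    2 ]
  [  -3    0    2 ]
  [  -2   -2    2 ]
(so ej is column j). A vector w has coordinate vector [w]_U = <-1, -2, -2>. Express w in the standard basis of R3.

<-11, -1, 2>

By definition w = -e1 - 2e2 - 2e3.
Summing componentwise gives <-11, -1, 2>.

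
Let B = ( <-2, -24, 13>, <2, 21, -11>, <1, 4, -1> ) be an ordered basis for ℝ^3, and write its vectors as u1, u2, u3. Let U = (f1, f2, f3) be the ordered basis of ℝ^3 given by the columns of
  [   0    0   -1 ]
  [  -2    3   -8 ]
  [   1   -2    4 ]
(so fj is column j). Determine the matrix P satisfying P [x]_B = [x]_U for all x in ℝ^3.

Column j of P is [uj]_U, since P maps B-coordinates to U-coordinates.
Expressing u1 in U: u1 = f1 - 2f2 + 2f3, so column 1 of P is <1, -2, 2>.
Doing the same for each uj gives P = [[1, -1, -1], [-2, 1, -2], [2, -2, -1]].

[[1, -1, -1], [-2, 1, -2], [2, -2, -1]]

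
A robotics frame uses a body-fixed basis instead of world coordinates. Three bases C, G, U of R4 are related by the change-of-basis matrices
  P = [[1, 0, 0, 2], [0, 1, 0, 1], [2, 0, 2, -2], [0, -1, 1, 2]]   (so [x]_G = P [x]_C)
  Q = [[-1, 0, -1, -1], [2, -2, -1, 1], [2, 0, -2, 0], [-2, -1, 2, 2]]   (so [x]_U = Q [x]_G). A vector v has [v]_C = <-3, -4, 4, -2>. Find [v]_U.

<-3, -4, -26, 40>

First [v]_G = P [v]_C = <-7, -6, 6, 4>.
Then [v]_U = Q [v]_G = <-3, -4, -26, 40>.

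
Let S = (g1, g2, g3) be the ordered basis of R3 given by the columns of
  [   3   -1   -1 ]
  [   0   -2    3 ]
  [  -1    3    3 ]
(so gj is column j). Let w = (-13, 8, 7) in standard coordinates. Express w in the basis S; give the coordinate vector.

(-4, -1, 2)

Write w = c_1 g1 + ... + c_3 g3 and solve for the c_i.
Solving this 3x3 system gives c = (-4, -1, 2).
Check: -4g1 - g2 + 2g3 = (-13, 8, 7).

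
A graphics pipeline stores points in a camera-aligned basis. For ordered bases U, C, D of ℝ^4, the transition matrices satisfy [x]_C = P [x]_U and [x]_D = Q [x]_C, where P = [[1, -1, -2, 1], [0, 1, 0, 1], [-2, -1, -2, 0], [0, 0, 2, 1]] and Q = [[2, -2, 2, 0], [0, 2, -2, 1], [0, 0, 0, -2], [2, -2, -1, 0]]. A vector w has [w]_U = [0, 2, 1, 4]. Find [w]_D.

Composing the changes, [w]_D = Q P [w]_U.
Q P = [[-2, -6, -8, 0], [4, 4, 6, 3], [0, 0, -4, -2], [4, -3, -2, 0]]; applying this to [0, 2, 1, 4] gives [-20, 26, -12, -8].

[-20, 26, -12, -8]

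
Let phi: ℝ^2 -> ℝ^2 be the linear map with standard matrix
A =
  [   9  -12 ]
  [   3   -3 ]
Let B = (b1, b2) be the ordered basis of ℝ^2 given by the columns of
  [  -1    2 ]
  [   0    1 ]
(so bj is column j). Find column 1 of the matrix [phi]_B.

[3, -3]

Column 1 of [phi]_B is the B-coordinate vector of phi(b1).
In standard coordinates phi(b1) = A b1 = [-9, -3].
Converting to B: [-9, -3] = 3b1 - 3b2, so the coordinate vector is [3, -3].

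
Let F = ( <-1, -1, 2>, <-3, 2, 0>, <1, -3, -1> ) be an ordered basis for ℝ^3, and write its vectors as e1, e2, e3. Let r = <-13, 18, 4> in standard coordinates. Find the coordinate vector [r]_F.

<0, 3, -4>

Write r = c_1 e1 + ... + c_3 e3 and solve for the c_i.
Solving this 3x3 system gives c = (0, 3, -4).
Check: 0·e1 + 3e2 - 4e3 = <-13, 18, 4>.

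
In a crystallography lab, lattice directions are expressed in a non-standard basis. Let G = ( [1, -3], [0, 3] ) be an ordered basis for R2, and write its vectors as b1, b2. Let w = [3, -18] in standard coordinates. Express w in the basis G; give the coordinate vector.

[3, -3]

We seek scalars with c_1 b1 + c_2 b2 = w; equivalently solve M c = w where the columns of M are b1, b2.
System: c_1 + 0c_2 = 3, -3c_1 + 3c_2 = -18; solving gives c_1 = 3, c_2 = -3.
Check: 3b1 - 3b2 = [3, -18].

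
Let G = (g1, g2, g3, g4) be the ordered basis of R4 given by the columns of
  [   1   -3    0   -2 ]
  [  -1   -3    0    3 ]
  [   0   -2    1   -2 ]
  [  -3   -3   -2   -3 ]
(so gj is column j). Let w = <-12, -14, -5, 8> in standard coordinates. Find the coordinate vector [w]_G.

<-4, 4, -1, -2>

Write w = c_1 g1 + ... + c_4 g4 and solve for the c_i.
Solving this 4x4 system gives c = (-4, 4, -1, -2).
Check: -4g1 + 4g2 - g3 - 2g4 = <-12, -14, -5, 8>.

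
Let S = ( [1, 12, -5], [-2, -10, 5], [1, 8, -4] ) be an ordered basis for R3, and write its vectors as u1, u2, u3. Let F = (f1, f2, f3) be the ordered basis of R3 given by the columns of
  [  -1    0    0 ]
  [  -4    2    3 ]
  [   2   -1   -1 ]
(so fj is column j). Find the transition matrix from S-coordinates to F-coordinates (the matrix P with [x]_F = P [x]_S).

[[-1, 2, -1], [1, -1, 2], [2, 0, 0]]

Let M have columns uj and N have columns fj. Then for every x, N [x]_F = x = M [x]_S, so P = N^(-1) M.
Since det N = -1, N^(-1) has integer entries; multiplying gives P = [[-1, 2, -1], [1, -1, 2], [2, 0, 0]].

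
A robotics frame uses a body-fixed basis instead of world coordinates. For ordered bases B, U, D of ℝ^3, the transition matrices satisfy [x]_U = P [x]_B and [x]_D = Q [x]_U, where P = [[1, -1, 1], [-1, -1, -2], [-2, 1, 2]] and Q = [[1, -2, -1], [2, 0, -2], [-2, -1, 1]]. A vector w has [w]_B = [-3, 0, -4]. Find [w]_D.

First [w]_U = P [w]_B = [-7, 11, -2].
Then [w]_D = Q [w]_U = [-27, -10, 1].

[-27, -10, 1]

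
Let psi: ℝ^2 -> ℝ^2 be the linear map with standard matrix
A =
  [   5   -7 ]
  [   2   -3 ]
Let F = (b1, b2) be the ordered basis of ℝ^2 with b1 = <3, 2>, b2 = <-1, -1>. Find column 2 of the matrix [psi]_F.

<1, 1>

Compute psi(b2) = A b2 = <2, 1> in standard coordinates.
Then write this in F-coordinates: solve for y in y_1 b1 + y_2 b2 = <2, 1>.
This gives y = <1, 1>, which is column 2 of [psi]_F.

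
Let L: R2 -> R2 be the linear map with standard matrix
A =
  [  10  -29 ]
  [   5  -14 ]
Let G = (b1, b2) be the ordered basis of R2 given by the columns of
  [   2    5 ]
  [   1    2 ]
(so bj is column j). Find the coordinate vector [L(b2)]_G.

Compute L(b2) = A b2 = <-8, -3> in standard coordinates.
Then write this in G-coordinates: solve for y in y_1 b1 + y_2 b2 = <-8, -3>.
This gives y = <1, -2>, which is column 2 of [L]_G.

<1, -2>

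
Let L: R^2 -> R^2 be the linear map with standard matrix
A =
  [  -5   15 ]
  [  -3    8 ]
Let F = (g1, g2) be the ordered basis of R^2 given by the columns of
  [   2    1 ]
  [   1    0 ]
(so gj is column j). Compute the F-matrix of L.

The j-th column of [L]_F is [L(gj)]_F.
L(g1) = A g1 = (5, 2) = 2g1 + g2, so column 1 is (2, 1).
Repeating for g2 and assembling the columns gives [[2, -3], [1, 1]].

[[2, -3], [1, 1]]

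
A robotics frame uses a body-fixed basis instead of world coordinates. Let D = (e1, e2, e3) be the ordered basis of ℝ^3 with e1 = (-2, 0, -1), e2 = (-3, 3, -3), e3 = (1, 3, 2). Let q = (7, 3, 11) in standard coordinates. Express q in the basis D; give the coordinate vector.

(1, -2, 3)

[q]_D is the unique c with M c = q, where M has columns e1, ..., e3.
Solving this 3x3 system gives c = (1, -2, 3).
Check: e1 - 2e2 + 3e3 = (7, 3, 11).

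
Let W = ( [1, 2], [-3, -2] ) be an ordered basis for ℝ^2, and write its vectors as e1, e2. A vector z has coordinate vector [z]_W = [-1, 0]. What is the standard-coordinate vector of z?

[-1, -2]

The coordinates say z = -e1 + 0·e2; adding the scaled basis vectors gives [-1, -2].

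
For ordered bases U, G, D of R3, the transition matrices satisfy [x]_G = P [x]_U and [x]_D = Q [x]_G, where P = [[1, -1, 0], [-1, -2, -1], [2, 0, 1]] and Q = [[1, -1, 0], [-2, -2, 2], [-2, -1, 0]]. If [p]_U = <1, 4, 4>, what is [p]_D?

Apply P to get G-coordinates <-3, -13, 6>, then Q to get D-coordinates.
The result is [p]_D = <10, 44, 19>.

<10, 44, 19>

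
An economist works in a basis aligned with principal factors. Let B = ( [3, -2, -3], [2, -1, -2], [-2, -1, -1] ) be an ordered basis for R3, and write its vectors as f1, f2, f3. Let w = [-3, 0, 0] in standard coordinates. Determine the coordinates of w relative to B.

[-1, 1, 1]

We seek scalars with c_1 f1 + ... + c_3 f3 = w; equivalently solve M c = w where the columns of M are f1, ..., f3.
Gaussian elimination on [M | w] yields c = (-1, 1, 1).
Check: -f1 + f2 + f3 = [-3, 0, 0].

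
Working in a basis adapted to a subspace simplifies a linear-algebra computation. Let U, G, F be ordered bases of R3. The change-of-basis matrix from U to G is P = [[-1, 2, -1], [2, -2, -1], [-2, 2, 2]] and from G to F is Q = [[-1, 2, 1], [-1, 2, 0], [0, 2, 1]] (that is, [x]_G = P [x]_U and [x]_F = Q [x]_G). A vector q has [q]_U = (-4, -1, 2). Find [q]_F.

(-6, -16, -6)

Composing the changes, [q]_F = Q P [q]_U.
Q P = [[3, -4, 1], [5, -6, -1], [2, -2, 0]]; applying this to (-4, -1, 2) gives (-6, -16, -6).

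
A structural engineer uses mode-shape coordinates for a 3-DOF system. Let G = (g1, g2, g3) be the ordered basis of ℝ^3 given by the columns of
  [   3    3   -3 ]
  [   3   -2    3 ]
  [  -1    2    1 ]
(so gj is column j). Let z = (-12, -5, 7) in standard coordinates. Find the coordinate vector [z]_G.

[z]_G is the unique c with M c = z, where M has columns g1, ..., g3.
Gaussian elimination on [M | z] yields c = (-3, 1, 2).
Check: -3g1 + g2 + 2g3 = (-12, -5, 7).

(-3, 1, 2)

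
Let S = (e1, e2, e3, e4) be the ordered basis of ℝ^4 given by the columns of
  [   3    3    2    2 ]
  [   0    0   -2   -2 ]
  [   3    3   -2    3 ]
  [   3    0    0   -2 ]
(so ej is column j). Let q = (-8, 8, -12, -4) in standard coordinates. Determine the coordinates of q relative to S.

(-4, 4, 0, -4)

Write q = c_1 e1 + ... + c_4 e4 and solve for the c_i.
Gaussian elimination on [M | q] yields c = (-4, 4, 0, -4).
Check: -4e1 + 4e2 + 0·e3 - 4e4 = (-8, 8, -12, -4).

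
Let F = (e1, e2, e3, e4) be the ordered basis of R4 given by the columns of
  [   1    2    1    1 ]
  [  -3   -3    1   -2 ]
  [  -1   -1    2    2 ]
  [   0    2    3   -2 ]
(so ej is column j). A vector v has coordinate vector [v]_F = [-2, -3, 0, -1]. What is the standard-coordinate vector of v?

By definition v = -2e1 - 3e2 + 0·e3 - e4.
Summing componentwise gives [-9, 17, 3, -4].

[-9, 17, 3, -4]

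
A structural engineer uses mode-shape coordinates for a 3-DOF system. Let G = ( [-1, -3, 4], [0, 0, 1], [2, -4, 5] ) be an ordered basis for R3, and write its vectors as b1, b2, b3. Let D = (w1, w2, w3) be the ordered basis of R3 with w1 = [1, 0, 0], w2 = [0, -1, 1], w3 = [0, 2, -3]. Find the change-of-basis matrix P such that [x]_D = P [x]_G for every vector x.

[[-1, 0, 2], [1, -2, 2], [-1, -1, -1]]

Let M have columns bj and N have columns wj. Then for every x, N [x]_D = x = M [x]_G, so P = N^(-1) M.
Since det N = 1, N^(-1) has integer entries; multiplying gives P = [[-1, 0, 2], [1, -2, 2], [-1, -1, -1]].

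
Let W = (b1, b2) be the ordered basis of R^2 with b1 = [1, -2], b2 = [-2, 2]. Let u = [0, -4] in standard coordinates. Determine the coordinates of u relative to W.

[u]_W is the unique c with M c = u, where M has columns b1, b2.
System: c_1 - 2c_2 = 0, -2c_1 + 2c_2 = -4; solving gives c_1 = 4, c_2 = 2.
Check: 4b1 + 2b2 = [0, -4].

[4, 2]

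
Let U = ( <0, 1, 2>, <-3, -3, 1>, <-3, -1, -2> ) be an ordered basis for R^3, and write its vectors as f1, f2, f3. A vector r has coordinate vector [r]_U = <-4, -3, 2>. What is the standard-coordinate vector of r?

<3, 3, -15>

By definition r = -4f1 - 3f2 + 2f3.
Summing componentwise gives <3, 3, -15>.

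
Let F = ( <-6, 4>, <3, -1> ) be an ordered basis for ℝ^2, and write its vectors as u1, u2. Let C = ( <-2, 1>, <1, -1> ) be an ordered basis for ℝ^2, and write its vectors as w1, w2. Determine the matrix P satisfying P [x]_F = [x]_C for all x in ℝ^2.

Column j of P is [uj]_C, since P maps F-coordinates to C-coordinates.
Expressing u1 in C: u1 = 2w1 - 2w2, so column 1 of P is <2, -2>.
Doing the same for each uj gives P = [[2, -2], [-2, -1]].

[[2, -2], [-2, -1]]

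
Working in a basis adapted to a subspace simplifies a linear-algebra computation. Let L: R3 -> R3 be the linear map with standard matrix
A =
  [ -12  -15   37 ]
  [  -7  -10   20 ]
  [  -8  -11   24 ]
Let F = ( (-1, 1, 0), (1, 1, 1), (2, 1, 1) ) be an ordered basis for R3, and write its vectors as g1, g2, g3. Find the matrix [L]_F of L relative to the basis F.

Let P have columns g1, ..., g3. Then [L]_F = P^(-1) A P.
Here det P = 1, so P^(-1) is integer; computing A P first and then P^(-1)(A P) gives [[0, -2, -1], [-3, 2, -3], [0, 3, 0]].

[[0, -2, -1], [-3, 2, -3], [0, 3, 0]]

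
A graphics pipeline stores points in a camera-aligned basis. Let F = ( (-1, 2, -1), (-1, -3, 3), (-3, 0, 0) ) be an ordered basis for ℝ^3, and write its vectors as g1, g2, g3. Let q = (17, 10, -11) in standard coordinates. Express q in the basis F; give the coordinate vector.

(-1, -4, -4)

Write q = c_1 g1 + ... + c_3 g3 and solve for the c_i.
Solving this 3x3 system gives c = (-1, -4, -4).
Check: -g1 - 4g2 - 4g3 = (17, 10, -11).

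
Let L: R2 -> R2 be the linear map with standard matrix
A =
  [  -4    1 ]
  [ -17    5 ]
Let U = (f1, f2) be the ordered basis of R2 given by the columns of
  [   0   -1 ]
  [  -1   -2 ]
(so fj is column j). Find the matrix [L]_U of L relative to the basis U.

[[3, -3], [1, -2]]

Let P have columns f1, f2. Then [L]_U = P^(-1) A P.
Here det P = -1, so P^(-1) is integer; computing A P first and then P^(-1)(A P) gives [[3, -3], [1, -2]].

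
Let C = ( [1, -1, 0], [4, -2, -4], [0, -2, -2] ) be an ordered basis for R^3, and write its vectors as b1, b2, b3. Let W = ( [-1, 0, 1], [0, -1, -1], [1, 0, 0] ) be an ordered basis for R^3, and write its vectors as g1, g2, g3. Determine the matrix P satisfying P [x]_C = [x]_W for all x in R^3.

[[1, -2, 0], [1, 2, 2], [2, 2, 0]]

Take x = bj: its C-coordinates are the j-th standard unit vector, so P e_j — column j of P — equals [bj]_W.
b1 = g1 + g2 + 2g3, giving column 1 = [1, 1, 2]; repeating for each j gives P = [[1, -2, 0], [1, 2, 2], [2, 2, 0]].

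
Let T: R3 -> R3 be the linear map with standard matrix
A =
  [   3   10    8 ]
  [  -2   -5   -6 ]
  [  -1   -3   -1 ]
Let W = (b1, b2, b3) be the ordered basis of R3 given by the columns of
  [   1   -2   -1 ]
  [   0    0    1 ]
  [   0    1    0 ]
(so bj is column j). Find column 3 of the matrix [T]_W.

Column 3 of [T]_W is the W-coordinate vector of T(b3).
In standard coordinates T(b3) = A b3 = (7, -3, -2).
Converting to W: (7, -3, -2) = 0·b1 - 2b2 - 3b3, so the coordinate vector is (0, -2, -3).

(0, -2, -3)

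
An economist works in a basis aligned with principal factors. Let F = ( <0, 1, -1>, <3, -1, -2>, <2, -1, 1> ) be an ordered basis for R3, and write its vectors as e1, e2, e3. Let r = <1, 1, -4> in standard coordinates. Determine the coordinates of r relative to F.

<1, 1, -1>

We seek scalars with c_1 e1 + ... + c_3 e3 = r; equivalently solve M c = r where the columns of M are e1, ..., e3.
Gaussian elimination on [M | r] yields c = (1, 1, -1).
Check: e1 + e2 - e3 = <1, 1, -4>.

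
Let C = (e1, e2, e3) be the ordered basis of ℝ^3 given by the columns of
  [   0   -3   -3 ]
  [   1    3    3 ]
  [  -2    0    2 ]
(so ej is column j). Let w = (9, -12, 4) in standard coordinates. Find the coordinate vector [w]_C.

(-3, -2, -1)

[w]_C is the unique c with M c = w, where M has columns e1, ..., e3.
Solving this 3x3 system gives c = (-3, -2, -1).
Check: -3e1 - 2e2 - e3 = (9, -12, 4).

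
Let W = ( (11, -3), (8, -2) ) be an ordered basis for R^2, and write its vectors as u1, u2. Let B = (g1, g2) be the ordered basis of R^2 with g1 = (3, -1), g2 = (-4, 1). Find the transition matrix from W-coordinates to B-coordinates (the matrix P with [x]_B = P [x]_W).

[[1, 0], [-2, -2]]

Column j of P is [uj]_B, since P maps W-coordinates to B-coordinates.
Expressing u1 in B: u1 = g1 - 2g2, so column 1 of P is (1, -2).
Doing the same for each uj gives P = [[1, 0], [-2, -2]].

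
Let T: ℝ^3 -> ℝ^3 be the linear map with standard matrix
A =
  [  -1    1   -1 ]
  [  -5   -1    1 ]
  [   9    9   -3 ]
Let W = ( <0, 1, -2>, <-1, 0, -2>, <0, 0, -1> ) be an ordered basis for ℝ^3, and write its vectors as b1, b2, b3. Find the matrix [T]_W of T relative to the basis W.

With P the matrix whose columns are b1, ..., b3, [T]_W = P^(-1) A P.
Column by column: T(b1) = A b1 = <3, -3, 15>; its W-coordinates <-3, -3, -3> give column 1.
Continuing for each basis vector yields [T]_W = [[-3, 3, -1], [-3, -3, -1], [-3, 3, 1]].

[[-3, 3, -1], [-3, -3, -1], [-3, 3, 1]]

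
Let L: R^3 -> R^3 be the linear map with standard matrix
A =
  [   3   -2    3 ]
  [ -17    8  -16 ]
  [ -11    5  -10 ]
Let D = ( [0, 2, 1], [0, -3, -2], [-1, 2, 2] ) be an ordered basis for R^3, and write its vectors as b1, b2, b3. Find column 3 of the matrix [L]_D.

[1, 1, 1]

Column 3 of [L]_D is the D-coordinate vector of L(b3).
In standard coordinates L(b3) = A b3 = [-1, 1, 1].
Converting to D: [-1, 1, 1] = b1 + b2 + b3, so the coordinate vector is [1, 1, 1].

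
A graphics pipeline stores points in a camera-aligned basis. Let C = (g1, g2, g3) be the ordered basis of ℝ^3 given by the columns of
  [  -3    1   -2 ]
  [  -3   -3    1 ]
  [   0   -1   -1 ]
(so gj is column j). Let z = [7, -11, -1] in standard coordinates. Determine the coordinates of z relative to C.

We seek scalars with c_1 g1 + ... + c_3 g3 = z; equivalently solve M c = z where the columns of M are g1, ..., g3.
Row-reducing the augmented matrix [M | z] gives c = (0, 3, -2).
Check: 0·g1 + 3g2 - 2g3 = [7, -11, -1].

[0, 3, -2]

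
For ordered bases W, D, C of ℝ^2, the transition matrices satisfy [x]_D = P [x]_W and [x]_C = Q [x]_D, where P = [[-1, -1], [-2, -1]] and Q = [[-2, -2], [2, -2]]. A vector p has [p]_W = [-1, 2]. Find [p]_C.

[2, -2]

Apply P to get D-coordinates [-1, 0], then Q to get C-coordinates.
The result is [p]_C = [2, -2].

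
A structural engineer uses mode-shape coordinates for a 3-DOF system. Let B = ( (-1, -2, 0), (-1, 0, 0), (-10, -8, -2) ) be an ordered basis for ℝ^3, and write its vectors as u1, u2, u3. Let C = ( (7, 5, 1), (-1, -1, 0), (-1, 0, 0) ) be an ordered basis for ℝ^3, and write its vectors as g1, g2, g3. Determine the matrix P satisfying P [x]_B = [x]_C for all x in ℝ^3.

[[0, 0, -2], [2, 0, -2], [-1, 1, -2]]

Let M have columns uj and N have columns gj. Then for every x, N [x]_C = x = M [x]_B, so P = N^(-1) M.
Since det N = -1, N^(-1) has integer entries; multiplying gives P = [[0, 0, -2], [2, 0, -2], [-1, 1, -2]].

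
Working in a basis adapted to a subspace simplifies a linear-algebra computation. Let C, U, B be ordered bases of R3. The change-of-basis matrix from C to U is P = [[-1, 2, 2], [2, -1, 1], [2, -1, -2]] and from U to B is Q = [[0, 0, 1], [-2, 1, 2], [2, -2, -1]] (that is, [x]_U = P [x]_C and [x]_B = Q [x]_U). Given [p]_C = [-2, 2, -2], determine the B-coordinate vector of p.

[-2, -16, 22]

Apply P to get U-coordinates [2, -8, -2], then Q to get B-coordinates.
The result is [p]_B = [-2, -16, 22].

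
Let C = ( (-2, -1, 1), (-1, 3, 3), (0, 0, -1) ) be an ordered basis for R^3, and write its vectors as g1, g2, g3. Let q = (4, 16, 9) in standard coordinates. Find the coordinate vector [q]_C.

(-4, 4, -1)

We seek scalars with c_1 g1 + ... + c_3 g3 = q; equivalently solve M c = q where the columns of M are g1, ..., g3.
Solving this 3x3 system gives c = (-4, 4, -1).
Check: -4g1 + 4g2 - g3 = (4, 16, 9).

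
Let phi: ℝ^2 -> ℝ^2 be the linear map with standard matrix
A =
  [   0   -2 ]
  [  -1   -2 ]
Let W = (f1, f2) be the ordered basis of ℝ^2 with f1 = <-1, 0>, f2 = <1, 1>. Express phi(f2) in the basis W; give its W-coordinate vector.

<-1, -3>

Column 2 of [phi]_W is the W-coordinate vector of phi(f2).
In standard coordinates phi(f2) = A f2 = <-2, -3>.
Converting to W: <-2, -3> = -f1 - 3f2, so the coordinate vector is <-1, -3>.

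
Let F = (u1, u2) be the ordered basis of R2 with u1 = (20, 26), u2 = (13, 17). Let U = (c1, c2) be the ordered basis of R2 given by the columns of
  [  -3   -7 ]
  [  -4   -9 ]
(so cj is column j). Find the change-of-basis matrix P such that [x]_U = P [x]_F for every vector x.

[[-2, -2], [-2, -1]]

Column j of P is [uj]_U, since P maps F-coordinates to U-coordinates.
Expressing u1 in U: u1 = -2c1 - 2c2, so column 1 of P is (-2, -2).
Doing the same for each uj gives P = [[-2, -2], [-2, -1]].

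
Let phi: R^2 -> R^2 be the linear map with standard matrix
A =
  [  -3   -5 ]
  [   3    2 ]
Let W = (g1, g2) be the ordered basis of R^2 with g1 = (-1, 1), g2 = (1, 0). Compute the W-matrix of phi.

Let P have columns g1, g2. Then [phi]_W = P^(-1) A P.
Here det P = -1, so P^(-1) is integer; computing A P first and then P^(-1)(A P) gives [[-1, 3], [-3, 0]].

[[-1, 3], [-3, 0]]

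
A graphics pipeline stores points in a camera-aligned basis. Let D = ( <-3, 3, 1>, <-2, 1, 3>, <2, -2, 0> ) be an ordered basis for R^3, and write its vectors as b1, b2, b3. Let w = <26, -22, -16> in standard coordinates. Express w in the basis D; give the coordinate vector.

<-4, -4, 3>

[w]_D is the unique c with M c = w, where M has columns b1, ..., b3.
Gaussian elimination on [M | w] yields c = (-4, -4, 3).
Check: -4b1 - 4b2 + 3b3 = <26, -22, -16>.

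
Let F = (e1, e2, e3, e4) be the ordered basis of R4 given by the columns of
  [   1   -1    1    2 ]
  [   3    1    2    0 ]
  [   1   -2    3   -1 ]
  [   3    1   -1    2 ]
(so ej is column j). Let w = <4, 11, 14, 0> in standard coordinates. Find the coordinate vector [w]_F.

<2, -1, 3, -1>

[w]_F is the unique c with M c = w, where M has columns e1, ..., e4.
Gaussian elimination on [M | w] yields c = (2, -1, 3, -1).
Check: 2e1 - e2 + 3e3 - e4 = <4, 11, 14, 0>.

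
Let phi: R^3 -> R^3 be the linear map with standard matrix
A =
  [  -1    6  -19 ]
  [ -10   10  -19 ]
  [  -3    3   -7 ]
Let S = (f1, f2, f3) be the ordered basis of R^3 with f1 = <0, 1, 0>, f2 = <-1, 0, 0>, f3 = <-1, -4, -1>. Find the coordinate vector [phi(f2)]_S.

Compute phi(f2) = A f2 = <1, 10, 3> in standard coordinates.
Then write this in S-coordinates: solve for y in y_1 f1 + ... + y_3 f3 = <1, 10, 3>.
This gives y = <-2, 2, -3>, which is column 2 of [phi]_S.

<-2, 2, -3>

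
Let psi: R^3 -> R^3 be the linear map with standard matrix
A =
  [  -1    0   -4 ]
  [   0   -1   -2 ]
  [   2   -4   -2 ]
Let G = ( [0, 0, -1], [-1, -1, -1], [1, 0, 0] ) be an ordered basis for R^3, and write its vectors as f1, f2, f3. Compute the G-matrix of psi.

The j-th column of [psi]_G is [psi(fj)]_G.
psi(f1) = A f1 = [4, 2, 2] = 0·f1 - 2f2 + 2f3, so column 1 is [0, -2, 2].
Repeating for f2, f3 and assembling the columns gives [[0, -1, -2], [-2, -3, 0], [2, 2, -1]].

[[0, -1, -2], [-2, -3, 0], [2, 2, -1]]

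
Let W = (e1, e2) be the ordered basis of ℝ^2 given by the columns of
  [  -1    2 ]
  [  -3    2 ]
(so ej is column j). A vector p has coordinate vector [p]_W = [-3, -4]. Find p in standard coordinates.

p = M [p]_W, where M has columns e1, e2.
Carrying out the matrix-vector product, p = [-5, 1].

[-5, 1]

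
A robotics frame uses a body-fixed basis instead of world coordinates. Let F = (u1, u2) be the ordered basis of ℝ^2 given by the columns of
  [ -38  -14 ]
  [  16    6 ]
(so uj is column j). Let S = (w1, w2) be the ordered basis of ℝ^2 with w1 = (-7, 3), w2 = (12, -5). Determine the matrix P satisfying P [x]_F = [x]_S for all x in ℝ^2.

Let M have columns uj and N have columns wj. Then for every x, N [x]_S = x = M [x]_F, so P = N^(-1) M.
Since det N = -1, N^(-1) has integer entries; multiplying gives P = [[2, 2], [-2, 0]].

[[2, 2], [-2, 0]]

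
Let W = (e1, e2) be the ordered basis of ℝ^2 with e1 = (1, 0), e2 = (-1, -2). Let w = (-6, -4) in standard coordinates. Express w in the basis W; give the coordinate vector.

(-4, 2)

[w]_W is the unique c with M c = w, where M has columns e1, e2.
System: c_1 - c_2 = -6, 0c_1 - 2c_2 = -4; solving gives c_1 = -4, c_2 = 2.
Check: -4e1 + 2e2 = (-6, -4).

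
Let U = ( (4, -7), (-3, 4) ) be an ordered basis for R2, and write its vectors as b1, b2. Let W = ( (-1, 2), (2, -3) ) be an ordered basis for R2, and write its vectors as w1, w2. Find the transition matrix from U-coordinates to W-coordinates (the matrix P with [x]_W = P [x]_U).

Let M have columns bj and N have columns wj. Then for every x, N [x]_W = x = M [x]_U, so P = N^(-1) M.
Since det N = -1, N^(-1) has integer entries; multiplying gives P = [[-2, -1], [1, -2]].

[[-2, -1], [1, -2]]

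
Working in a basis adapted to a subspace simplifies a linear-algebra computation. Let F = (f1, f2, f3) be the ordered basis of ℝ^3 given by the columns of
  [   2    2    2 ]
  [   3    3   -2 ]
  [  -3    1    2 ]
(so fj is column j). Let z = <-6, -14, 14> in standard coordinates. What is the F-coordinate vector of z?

<-4, 0, 1>

Write z = c_1 f1 + ... + c_3 f3 and solve for the c_i.
Row-reducing the augmented matrix [M | z] gives c = (-4, 0, 1).
Check: -4f1 + 0·f2 + f3 = <-6, -14, 14>.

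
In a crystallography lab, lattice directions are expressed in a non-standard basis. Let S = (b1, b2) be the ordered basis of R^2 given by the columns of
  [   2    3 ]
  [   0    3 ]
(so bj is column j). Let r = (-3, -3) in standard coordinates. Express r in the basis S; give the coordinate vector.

Write r = c_1 b1 + c_2 b2 and solve for the c_i.
System: 2c_1 + 3c_2 = -3, 0c_1 + 3c_2 = -3; solving gives c_1 = 0, c_2 = -1.
Check: 0·b1 - b2 = (-3, -3).

(0, -1)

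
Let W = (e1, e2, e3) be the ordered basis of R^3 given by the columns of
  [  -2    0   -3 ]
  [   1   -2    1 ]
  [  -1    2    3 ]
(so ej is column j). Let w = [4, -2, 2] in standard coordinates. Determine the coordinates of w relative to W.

[-2, 0, 0]

We seek scalars with c_1 e1 + ... + c_3 e3 = w; equivalently solve M c = w where the columns of M are e1, ..., e3.
Row-reducing the augmented matrix [M | w] gives c = (-2, 0, 0).
Check: -2e1 + 0·e2 + 0·e3 = [4, -2, 2].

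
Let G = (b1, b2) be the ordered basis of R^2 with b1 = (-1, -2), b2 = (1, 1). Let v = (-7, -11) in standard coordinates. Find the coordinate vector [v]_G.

(4, -3)

[v]_G is the unique c with M c = v, where M has columns b1, b2.
System: -c_1 + c_2 = -7, -2c_1 + c_2 = -11; solving gives c_1 = 4, c_2 = -3.
Check: 4b1 - 3b2 = (-7, -11).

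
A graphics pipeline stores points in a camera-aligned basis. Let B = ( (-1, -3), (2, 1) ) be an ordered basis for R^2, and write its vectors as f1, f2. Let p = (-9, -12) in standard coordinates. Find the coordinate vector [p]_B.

(3, -3)

We seek scalars with c_1 f1 + c_2 f2 = p; equivalently solve M c = p where the columns of M are f1, f2.
System: -c_1 + 2c_2 = -9, -3c_1 + c_2 = -12; solving gives c_1 = 3, c_2 = -3.
Check: 3f1 - 3f2 = (-9, -12).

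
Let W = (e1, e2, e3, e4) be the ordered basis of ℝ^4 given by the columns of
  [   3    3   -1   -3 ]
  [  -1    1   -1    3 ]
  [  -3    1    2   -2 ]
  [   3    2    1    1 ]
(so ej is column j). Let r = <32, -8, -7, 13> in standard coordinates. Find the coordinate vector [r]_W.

<4, 3, -2, -3>

Write r = c_1 e1 + ... + c_4 e4 and solve for the c_i.
Solving this 4x4 system gives c = (4, 3, -2, -3).
Check: 4e1 + 3e2 - 2e3 - 3e4 = <32, -8, -7, 13>.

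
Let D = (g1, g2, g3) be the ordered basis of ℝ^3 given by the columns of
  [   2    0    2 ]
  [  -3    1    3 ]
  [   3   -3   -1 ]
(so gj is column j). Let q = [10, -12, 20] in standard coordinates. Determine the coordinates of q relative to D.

[4, -3, 1]

[q]_D is the unique c with M c = q, where M has columns g1, ..., g3.
Row-reducing the augmented matrix [M | q] gives c = (4, -3, 1).
Check: 4g1 - 3g2 + g3 = [10, -12, 20].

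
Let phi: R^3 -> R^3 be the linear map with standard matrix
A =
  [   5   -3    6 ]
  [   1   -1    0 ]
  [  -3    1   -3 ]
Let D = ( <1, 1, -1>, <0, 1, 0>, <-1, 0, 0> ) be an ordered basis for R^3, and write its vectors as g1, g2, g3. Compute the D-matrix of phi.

[[-1, -1, -3], [1, 0, 2], [3, 2, 2]]

The j-th column of [phi]_D is [phi(gj)]_D.
phi(g1) = A g1 = <-4, 0, 1> = -g1 + g2 + 3g3, so column 1 is <-1, 1, 3>.
Repeating for g2, g3 and assembling the columns gives [[-1, -1, -3], [1, 0, 2], [3, 2, 2]].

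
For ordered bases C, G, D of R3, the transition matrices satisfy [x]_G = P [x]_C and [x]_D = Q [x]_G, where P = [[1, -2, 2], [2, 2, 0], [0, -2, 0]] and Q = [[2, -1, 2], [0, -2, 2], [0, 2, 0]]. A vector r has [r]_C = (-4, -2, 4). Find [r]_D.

First [r]_G = P [r]_C = (8, -12, 4).
Then [r]_D = Q [r]_G = (36, 32, -24).

(36, 32, -24)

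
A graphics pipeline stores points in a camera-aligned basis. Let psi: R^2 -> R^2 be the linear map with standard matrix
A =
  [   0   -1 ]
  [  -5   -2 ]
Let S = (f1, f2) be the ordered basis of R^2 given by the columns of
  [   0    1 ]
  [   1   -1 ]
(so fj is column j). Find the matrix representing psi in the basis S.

With P the matrix whose columns are f1, f2, [psi]_S = P^(-1) A P.
Column by column: psi(f1) = A f1 = [-1, -2]; its S-coordinates [-3, -1] give column 1.
Continuing for each basis vector yields [psi]_S = [[-3, -2], [-1, 1]].

[[-3, -2], [-1, 1]]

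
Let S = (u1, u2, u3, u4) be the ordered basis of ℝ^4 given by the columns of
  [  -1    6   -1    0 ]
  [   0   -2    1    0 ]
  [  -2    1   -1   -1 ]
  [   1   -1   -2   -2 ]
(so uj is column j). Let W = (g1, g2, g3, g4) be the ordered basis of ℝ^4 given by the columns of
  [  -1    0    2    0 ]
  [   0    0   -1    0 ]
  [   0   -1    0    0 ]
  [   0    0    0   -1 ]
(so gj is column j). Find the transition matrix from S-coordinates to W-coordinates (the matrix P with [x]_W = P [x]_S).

Column j of P is [uj]_W, since P maps S-coordinates to W-coordinates.
Expressing u1 in W: u1 = g1 + 2g2 + 0·g3 - g4, so column 1 of P is (1, 2, 0, -1).
Doing the same for each uj gives P = [[1, -2, -1, 0], [2, -1, 1, 1], [0, 2, -1, 0], [-1, 1, 2, 2]].

[[1, -2, -1, 0], [2, -1, 1, 1], [0, 2, -1, 0], [-1, 1, 2, 2]]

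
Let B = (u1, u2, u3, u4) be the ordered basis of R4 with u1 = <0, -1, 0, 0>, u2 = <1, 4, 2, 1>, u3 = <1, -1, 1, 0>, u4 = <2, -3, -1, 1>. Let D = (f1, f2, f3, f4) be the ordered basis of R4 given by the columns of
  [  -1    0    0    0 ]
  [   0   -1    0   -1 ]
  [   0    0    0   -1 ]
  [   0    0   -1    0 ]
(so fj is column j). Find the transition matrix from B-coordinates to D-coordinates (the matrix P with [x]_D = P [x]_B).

[[0, -1, -1, -2], [1, -2, 2, 2], [0, -1, 0, -1], [0, -2, -1, 1]]

Column j of P is [uj]_D, since P maps B-coordinates to D-coordinates.
Expressing u1 in D: u1 = 0·f1 + f2 + 0·f3 + 0·f4, so column 1 of P is <0, 1, 0, 0>.
Doing the same for each uj gives P = [[0, -1, -1, -2], [1, -2, 2, 2], [0, -1, 0, -1], [0, -2, -1, 1]].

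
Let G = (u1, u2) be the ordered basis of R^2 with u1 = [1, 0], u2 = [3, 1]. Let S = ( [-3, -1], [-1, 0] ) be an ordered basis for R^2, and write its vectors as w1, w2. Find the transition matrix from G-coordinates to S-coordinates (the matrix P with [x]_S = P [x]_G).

[[0, -1], [-1, 0]]

Take x = uj: its G-coordinates are the j-th standard unit vector, so P e_j — column j of P — equals [uj]_S.
u1 = 0·w1 - w2, giving column 1 = [0, -1]; repeating for each j gives P = [[0, -1], [-1, 0]].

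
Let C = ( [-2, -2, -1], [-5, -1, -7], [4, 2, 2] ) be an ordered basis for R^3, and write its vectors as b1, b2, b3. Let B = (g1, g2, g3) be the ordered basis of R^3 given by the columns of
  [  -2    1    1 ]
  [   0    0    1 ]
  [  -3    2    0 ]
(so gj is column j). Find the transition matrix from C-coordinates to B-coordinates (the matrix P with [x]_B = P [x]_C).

Column j of P is [bj]_B, since P maps C-coordinates to B-coordinates.
Expressing b1 in B: b1 = -g1 - 2g2 - 2g3, so column 1 of P is [-1, -2, -2].
Doing the same for each bj gives P = [[-1, 1, -2], [-2, -2, -2], [-2, -1, 2]].

[[-1, 1, -2], [-2, -2, -2], [-2, -1, 2]]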